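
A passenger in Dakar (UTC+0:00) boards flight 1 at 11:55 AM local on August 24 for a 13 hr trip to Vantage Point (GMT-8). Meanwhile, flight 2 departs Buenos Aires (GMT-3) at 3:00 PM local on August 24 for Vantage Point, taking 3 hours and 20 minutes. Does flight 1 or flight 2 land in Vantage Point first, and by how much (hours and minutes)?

Flight 1 departs at 11:55 AM UTC (Aug 24).
+13 hours → arrive 12:55 AM UTC on Aug 25.
Flight 2 in UTC: 3:00 PM + 3:00 = 6:00 PM on Aug 24.
+3 hours 20 minutes → arrive 9:20 PM UTC on Aug 24.
Flight 2 lands earlier by 3 hours 35 minutes.

the second, by 3 hours 35 minutes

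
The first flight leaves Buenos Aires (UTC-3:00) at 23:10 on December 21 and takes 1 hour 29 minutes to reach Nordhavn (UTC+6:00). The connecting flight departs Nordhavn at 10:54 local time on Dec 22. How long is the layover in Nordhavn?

Convert departure to UTC: 23:10 + 3:00 = 02:10 UTC on Dec 22.
Add 1 hour and 29 minutes flight time → 03:39 UTC.
Nordhavn is UTC+6:00, so local arrival = 03:39 + 6:00 = 09:39 on Dec 22.
Layover = 10:54 − 09:39 = 1 hour 15 minutes.

1 hour 15 minutes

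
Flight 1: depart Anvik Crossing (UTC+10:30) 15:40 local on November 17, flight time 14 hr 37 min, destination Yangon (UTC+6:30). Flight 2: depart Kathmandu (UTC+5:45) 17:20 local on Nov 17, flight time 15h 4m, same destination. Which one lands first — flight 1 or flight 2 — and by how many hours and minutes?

the first, by 6 hours 52 minutes

Flight 1 in UTC: 15:40 − 10:30 = 05:10 on Nov 17.
+14 hours 37 minutes → arrive 19:47 UTC on Nov 17.
Flight 2 in UTC: 17:20 − 5:45 = 11:35 on Nov 17.
+15 hours and 4 minutes → arrive 02:39 UTC on Nov 18.
Flight 1 lands earlier by 6 hours 52 minutes.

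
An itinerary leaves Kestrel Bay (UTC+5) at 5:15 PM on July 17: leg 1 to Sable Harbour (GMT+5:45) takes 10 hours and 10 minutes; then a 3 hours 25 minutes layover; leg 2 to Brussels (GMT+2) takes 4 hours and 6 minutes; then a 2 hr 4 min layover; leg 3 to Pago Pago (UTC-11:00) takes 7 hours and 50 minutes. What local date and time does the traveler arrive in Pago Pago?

4:50 AM on July 18

Convert departure to UTC: 5:15 PM − 5:00 = 12:15 PM UTC on Jul 17.
Add 10 hours and 10 minutes leg 1 → 10:25 PM UTC.
Add 3 hours and 25 minutes layover in Sable Harbour → 1:50 AM UTC (Jul 18).
Add 4 hours and 6 minutes leg 2 → 5:56 AM UTC.
Add 2 hours 4 minutes layover in Brussels → 8:00 AM UTC.
Add 7 hours 50 minutes leg 3 → 3:50 PM UTC.
Pago Pago is UTC−11:00, so local arrival = 3:50 PM − 11:00 = 4:50 AM on Jul 18.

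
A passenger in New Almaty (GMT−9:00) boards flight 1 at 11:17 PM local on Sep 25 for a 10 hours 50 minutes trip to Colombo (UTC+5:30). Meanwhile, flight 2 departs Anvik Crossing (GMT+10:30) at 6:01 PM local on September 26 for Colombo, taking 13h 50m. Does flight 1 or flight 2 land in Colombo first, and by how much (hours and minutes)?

Flight 1 in UTC: 11:17 PM + 9:00 = 8:17 AM on Sep 26.
+10 hours and 50 minutes → arrive 7:07 PM UTC on Sep 26.
Flight 2 in UTC: 6:01 PM − 10:30 = 7:31 AM on Sep 26.
+13 hours 50 minutes → arrive 9:21 PM UTC on Sep 26.
Flight 1 lands earlier by 2 hours 14 minutes.

the first, by 2 hours 14 minutes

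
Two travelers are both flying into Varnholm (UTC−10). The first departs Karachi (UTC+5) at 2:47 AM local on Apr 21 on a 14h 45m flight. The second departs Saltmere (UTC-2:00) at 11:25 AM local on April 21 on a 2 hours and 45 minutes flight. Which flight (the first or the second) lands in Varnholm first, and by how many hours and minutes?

the first, by 3 hours 38 minutes

Flight 1 in UTC: 2:47 AM − 5:00 = 9:47 PM on Apr 20.
+14 hours and 45 minutes → arrive 12:32 PM UTC on Apr 21.
Flight 2 in UTC: 11:25 AM + 2:00 = 1:25 PM on Apr 21.
+2 hours and 45 minutes → arrive 4:10 PM UTC on Apr 21.
Flight 1 lands earlier by 3 hours 38 minutes.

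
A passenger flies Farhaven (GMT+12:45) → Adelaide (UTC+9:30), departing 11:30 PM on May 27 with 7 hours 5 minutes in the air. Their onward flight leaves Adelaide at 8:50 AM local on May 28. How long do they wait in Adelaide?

5 hours 30 minutes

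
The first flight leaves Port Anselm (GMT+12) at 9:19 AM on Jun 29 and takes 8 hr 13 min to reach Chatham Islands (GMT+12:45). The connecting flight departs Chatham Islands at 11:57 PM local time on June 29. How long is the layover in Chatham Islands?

5 hours 40 minutes

Convert departure to UTC: 9:19 AM − 12:00 = 9:19 PM UTC on Jun 28.
Add 8 hours and 13 minutes flight time → 5:32 AM UTC (Jun 29).
Chatham Islands is UTC+12:45, so local arrival = 5:32 AM + 12:45 = 6:17 PM on Jun 29.
Layover = 11:57 PM − 6:17 PM = 5 hours 40 minutes.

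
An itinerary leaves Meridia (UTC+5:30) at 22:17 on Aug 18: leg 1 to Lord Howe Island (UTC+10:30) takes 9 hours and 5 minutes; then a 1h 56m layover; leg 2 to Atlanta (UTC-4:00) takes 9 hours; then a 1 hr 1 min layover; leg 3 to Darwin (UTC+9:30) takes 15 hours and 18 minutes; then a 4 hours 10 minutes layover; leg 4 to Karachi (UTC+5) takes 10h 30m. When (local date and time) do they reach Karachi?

00:47 on Aug 21

Convert departure to UTC: 22:17 − 5:30 = 16:47 UTC on Aug 18.
Add 9 hours 5 minutes leg 1 → 01:52 UTC (Aug 19).
Add 1 hour 56 minutes layover in Lord Howe Island → 03:48 UTC.
Add 9 hours leg 2 → 12:48 UTC.
Add 1 hour 1 minute layover in Atlanta → 13:49 UTC.
Add 15 hours and 18 minutes leg 3 → 05:07 UTC (Aug 20).
Add 4 hours and 10 minutes layover in Darwin → 09:17 UTC.
Add 10 hours 30 minutes leg 4 → 19:47 UTC.
Karachi is UTC+5:00, so local arrival = 19:47 + 5:00 = 00:47 on Aug 21.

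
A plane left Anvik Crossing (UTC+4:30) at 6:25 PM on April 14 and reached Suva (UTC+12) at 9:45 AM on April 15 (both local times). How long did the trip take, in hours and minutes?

Departure in UTC: 6:25 PM − 4:30 = 1:55 PM on Apr 14.
Arrival in UTC: 9:45 AM − 12:00 = 9:45 PM on Apr 14.
Elapsed = 9:45 PM − 1:55 PM = 7 hours 50 minutes.

7 hours 50 minutes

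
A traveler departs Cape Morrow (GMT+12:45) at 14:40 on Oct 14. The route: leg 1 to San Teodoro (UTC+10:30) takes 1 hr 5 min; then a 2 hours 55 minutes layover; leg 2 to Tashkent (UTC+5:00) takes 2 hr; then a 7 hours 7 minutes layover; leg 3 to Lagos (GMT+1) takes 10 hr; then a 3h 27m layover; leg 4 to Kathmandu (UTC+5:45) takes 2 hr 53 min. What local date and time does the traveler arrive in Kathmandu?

Convert departure to UTC: 14:40 − 12:45 = 01:55 UTC on Oct 14.
Add 1 hour and 5 minutes leg 1 → 03:00 UTC.
Add 2 hours and 55 minutes layover in San Teodoro → 05:55 UTC.
Add 2 hours leg 2 → 07:55 UTC.
Add 7 hours 7 minutes layover in Tashkent → 15:02 UTC.
Add 10 hours leg 3 → 01:02 UTC (Oct 15).
Add 3 hours and 27 minutes layover in Lagos → 04:29 UTC.
Add 2 hours and 53 minutes leg 4 → 07:22 UTC.
Kathmandu is UTC+5:45, so local arrival = 07:22 + 5:45 = 13:07 on Oct 15.

13:07 on Oct 15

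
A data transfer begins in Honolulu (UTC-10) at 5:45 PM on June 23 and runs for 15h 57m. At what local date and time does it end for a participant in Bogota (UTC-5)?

Convert start to UTC: 5:45 PM + 10:00 = 3:45 AM UTC on Jun 24.
Add 15 hours and 57 minutes duration → 7:42 PM UTC.
Bogota is UTC−5:00, so local end time = 7:42 PM − 5:00 = 2:42 PM on Jun 24.

2:42 PM on June 24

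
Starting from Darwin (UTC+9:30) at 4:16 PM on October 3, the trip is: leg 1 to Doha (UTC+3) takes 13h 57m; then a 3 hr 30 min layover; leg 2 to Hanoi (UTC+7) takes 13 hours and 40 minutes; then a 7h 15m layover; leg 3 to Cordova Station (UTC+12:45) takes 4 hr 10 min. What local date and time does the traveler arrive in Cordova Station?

Convert departure to UTC: 4:16 PM − 9:30 = 6:46 AM UTC on Oct 3.
Add 13 hours and 57 minutes leg 1 → 8:43 PM UTC.
Add 3 hours 30 minutes layover in Doha → 12:13 AM UTC (Oct 4).
Add 13 hours 40 minutes leg 2 → 1:53 PM UTC.
Add 7 hours 15 minutes layover in Hanoi → 9:08 PM UTC.
Add 4 hours and 10 minutes leg 3 → 1:18 AM UTC (Oct 5).
Cordova Station is UTC+12:45, so local arrival = 1:18 AM + 12:45 = 2:03 PM on Oct 5.

2:03 PM on Oct 5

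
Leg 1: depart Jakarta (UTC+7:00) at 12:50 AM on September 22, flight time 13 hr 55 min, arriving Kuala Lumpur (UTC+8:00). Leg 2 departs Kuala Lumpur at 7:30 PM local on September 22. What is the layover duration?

Convert departure to UTC: 12:50 AM − 7:00 = 5:50 PM UTC on Sep 21.
Add 13 hours 55 minutes flight time → 7:45 AM UTC (Sep 22).
Kuala Lumpur is UTC+8:00, so local arrival = 7:45 AM + 8:00 = 3:45 PM on Sep 22.
Layover = 7:30 PM − 3:45 PM = 3 hours 45 minutes.

3 hours 45 minutes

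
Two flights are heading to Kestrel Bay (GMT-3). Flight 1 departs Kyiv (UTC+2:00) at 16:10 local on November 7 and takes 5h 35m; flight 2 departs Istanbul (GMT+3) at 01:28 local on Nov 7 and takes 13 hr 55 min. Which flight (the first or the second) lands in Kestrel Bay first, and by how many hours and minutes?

Flight 1 in UTC: 16:10 − 2:00 = 14:10 on Nov 7.
+5 hours and 35 minutes → arrive 19:45 UTC on Nov 7.
Flight 2 in UTC: 01:28 − 3:00 = 22:28 on Nov 6.
+13 hours 55 minutes → arrive 12:23 UTC on Nov 7.
Flight 2 lands earlier by 7 hours 22 minutes.

the second, by 7 hours 22 minutes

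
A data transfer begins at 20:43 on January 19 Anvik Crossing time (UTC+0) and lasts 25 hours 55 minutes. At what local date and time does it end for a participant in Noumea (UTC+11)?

09:38 on January 21

Anvik Crossing is at UTC+0, so start is already 20:43 UTC on Jan 19.
Add 25 hours 55 minutes duration → 22:38 UTC (Jan 20).
Noumea is UTC+11:00, so local end time = 22:38 + 11:00 = 09:38 on Jan 21.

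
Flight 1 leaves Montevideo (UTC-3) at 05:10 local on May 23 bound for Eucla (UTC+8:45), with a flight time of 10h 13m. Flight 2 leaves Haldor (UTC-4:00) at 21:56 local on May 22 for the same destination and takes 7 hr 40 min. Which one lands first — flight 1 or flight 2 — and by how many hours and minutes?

Flight 1 in UTC: 05:10 + 3:00 = 08:10 on May 23.
+10 hours 13 minutes → arrive 18:23 UTC on May 23.
Flight 2 in UTC: 21:56 + 4:00 = 01:56 on May 23.
+7 hours and 40 minutes → arrive 09:36 UTC on May 23.
Flight 2 lands earlier by 8 hours 47 minutes.

the second, by 8 hours 47 minutes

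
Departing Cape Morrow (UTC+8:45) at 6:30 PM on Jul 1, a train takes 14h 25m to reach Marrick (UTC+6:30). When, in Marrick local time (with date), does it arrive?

6:40 AM on Jul 2

Convert departure to UTC: 6:30 PM − 8:45 = 9:45 AM UTC on Jul 1.
Add 14 hours and 25 minutes travel time → 12:10 AM UTC (Jul 2).
Marrick is UTC+6:30, so local arrival = 12:10 AM + 6:30 = 6:40 AM on Jul 2.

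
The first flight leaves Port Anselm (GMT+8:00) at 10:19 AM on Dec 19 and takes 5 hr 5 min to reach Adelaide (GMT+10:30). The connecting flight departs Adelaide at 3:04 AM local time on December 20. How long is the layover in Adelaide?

9 hours 10 minutes

Convert departure to UTC: 10:19 AM − 8:00 = 2:19 AM UTC on Dec 19.
Add 5 hours and 5 minutes flight time → 7:24 AM UTC.
Adelaide is UTC+10:30, so local arrival = 7:24 AM + 10:30 = 5:54 PM on Dec 19.
Layover = 3:04 AM − 5:54 PM (+1 day) = 9 hours 10 minutes.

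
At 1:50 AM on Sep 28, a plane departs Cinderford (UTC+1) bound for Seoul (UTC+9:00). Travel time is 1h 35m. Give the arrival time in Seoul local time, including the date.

11:25 AM on September 28

Convert departure to UTC: 1:50 AM − 1:00 = 12:50 AM UTC on Sep 28.
Add 1 hour 35 minutes travel time → 2:25 AM UTC.
Seoul is UTC+9:00, so local arrival = 2:25 AM + 9:00 = 11:25 AM on Sep 28.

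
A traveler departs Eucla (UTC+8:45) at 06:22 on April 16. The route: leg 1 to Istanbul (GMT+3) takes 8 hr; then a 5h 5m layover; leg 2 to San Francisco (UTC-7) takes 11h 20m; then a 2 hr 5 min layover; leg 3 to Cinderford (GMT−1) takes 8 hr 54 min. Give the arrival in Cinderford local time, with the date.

Convert departure to UTC: 06:22 − 8:45 = 21:37 UTC on Apr 15.
Add 8 hours leg 1 → 05:37 UTC (Apr 16).
Add 5 hours and 5 minutes layover in Istanbul → 10:42 UTC.
Add 11 hours 20 minutes leg 2 → 22:02 UTC.
Add 2 hours and 5 minutes layover in San Francisco → 00:07 UTC (Apr 17).
Add 8 hours and 54 minutes leg 3 → 09:01 UTC.
Cinderford is UTC−1:00, so local arrival = 09:01 − 1:00 = 08:01 on Apr 17.

08:01 on April 17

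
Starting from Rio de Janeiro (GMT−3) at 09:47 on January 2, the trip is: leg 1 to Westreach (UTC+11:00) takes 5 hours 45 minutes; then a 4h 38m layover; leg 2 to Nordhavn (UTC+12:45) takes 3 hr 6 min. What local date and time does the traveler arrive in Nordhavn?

Convert departure to UTC: 09:47 + 3:00 = 12:47 UTC on Jan 2.
Add 5 hours 45 minutes leg 1 → 18:32 UTC.
Add 4 hours and 38 minutes layover in Westreach → 23:10 UTC.
Add 3 hours 6 minutes leg 2 → 02:16 UTC (Jan 3).
Nordhavn is UTC+12:45, so local arrival = 02:16 + 12:45 = 15:01 on Jan 3.

15:01 on January 3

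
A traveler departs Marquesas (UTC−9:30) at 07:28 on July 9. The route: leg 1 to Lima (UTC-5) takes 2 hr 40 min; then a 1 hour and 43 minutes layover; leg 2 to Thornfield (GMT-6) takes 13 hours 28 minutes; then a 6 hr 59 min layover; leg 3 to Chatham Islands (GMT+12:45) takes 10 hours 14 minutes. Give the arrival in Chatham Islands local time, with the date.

Convert departure to UTC: 07:28 + 9:30 = 16:58 UTC on Jul 9.
Add 2 hours and 40 minutes leg 1 → 19:38 UTC.
Add 1 hour 43 minutes layover in Lima → 21:21 UTC.
Add 13 hours 28 minutes leg 2 → 10:49 UTC (Jul 10).
Add 6 hours 59 minutes layover in Thornfield → 17:48 UTC.
Add 10 hours and 14 minutes leg 3 → 04:02 UTC (Jul 11).
Chatham Islands is UTC+12:45, so local arrival = 04:02 + 12:45 = 16:47 on Jul 11.

16:47 on Jul 11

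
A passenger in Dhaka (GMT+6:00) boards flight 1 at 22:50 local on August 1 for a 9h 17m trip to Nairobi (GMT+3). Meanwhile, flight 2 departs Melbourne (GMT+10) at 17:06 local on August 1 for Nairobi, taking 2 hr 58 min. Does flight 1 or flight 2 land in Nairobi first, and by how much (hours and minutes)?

Flight 1 in UTC: 22:50 − 6:00 = 16:50 on Aug 1.
+9 hours 17 minutes → arrive 02:07 UTC on Aug 2.
Flight 2 in UTC: 17:06 − 10:00 = 07:06 on Aug 1.
+2 hours 58 minutes → arrive 10:04 UTC on Aug 1.
Flight 2 lands earlier by 16 hours 3 minutes.

the second, by 16 hours 3 minutes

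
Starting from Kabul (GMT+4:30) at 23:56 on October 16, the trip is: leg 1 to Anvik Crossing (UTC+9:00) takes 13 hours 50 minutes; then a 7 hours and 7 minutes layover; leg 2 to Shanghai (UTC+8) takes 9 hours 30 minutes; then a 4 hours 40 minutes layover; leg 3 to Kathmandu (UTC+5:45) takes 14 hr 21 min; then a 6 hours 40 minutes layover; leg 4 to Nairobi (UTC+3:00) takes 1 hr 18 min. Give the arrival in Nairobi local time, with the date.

07:52 on October 19

Convert departure to UTC: 23:56 − 4:30 = 19:26 UTC on Oct 16.
Add 13 hours 50 minutes leg 1 → 09:16 UTC (Oct 17).
Add 7 hours and 7 minutes layover in Anvik Crossing → 16:23 UTC.
Add 9 hours 30 minutes leg 2 → 01:53 UTC (Oct 18).
Add 4 hours and 40 minutes layover in Shanghai → 06:33 UTC.
Add 14 hours 21 minutes leg 3 → 20:54 UTC.
Add 6 hours and 40 minutes layover in Kathmandu → 03:34 UTC (Oct 19).
Add 1 hour 18 minutes leg 4 → 04:52 UTC.
Nairobi is UTC+3:00, so local arrival = 04:52 + 3:00 = 07:52 on Oct 19.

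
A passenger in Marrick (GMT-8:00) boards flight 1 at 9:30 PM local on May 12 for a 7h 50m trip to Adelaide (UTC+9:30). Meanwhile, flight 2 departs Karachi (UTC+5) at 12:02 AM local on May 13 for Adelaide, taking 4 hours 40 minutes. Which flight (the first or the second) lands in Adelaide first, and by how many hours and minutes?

the second, by 13 hours 38 minutes

Flight 1 in UTC: 9:30 PM + 8:00 = 5:30 AM on May 13.
+7 hours and 50 minutes → arrive 1:20 PM UTC on May 13.
Flight 2 in UTC: 12:02 AM − 5:00 = 7:02 PM on May 12.
+4 hours 40 minutes → arrive 11:42 PM UTC on May 12.
Flight 2 lands earlier by 13 hours 38 minutes.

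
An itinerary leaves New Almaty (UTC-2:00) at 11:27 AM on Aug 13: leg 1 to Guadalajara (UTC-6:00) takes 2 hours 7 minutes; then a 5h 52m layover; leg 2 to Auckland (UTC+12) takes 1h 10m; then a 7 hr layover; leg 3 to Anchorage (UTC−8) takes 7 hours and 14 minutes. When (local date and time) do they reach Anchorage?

Convert departure to UTC: 11:27 AM + 2:00 = 1:27 PM UTC on Aug 13.
Add 2 hours 7 minutes leg 1 → 3:34 PM UTC.
Add 5 hours 52 minutes layover in Guadalajara → 9:26 PM UTC.
Add 1 hour 10 minutes leg 2 → 10:36 PM UTC.
Add 7 hours layover in Auckland → 5:36 AM UTC (Aug 14).
Add 7 hours and 14 minutes leg 3 → 12:50 PM UTC.
Anchorage is UTC−8:00, so local arrival = 12:50 PM − 8:00 = 4:50 AM on Aug 14.

4:50 AM on August 14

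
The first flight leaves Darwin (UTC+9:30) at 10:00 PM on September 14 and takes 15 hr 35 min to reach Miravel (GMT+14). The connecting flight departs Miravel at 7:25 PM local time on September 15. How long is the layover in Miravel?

Convert departure to UTC: 10:00 PM − 9:30 = 12:30 PM UTC on Sep 14.
Add 15 hours and 35 minutes flight time → 4:05 AM UTC (Sep 15).
Miravel is UTC+14:00, so local arrival = 4:05 AM + 14:00 = 6:05 PM on Sep 15.
Layover = 7:25 PM − 6:05 PM = 1 hour 20 minutes.

1 hour 20 minutes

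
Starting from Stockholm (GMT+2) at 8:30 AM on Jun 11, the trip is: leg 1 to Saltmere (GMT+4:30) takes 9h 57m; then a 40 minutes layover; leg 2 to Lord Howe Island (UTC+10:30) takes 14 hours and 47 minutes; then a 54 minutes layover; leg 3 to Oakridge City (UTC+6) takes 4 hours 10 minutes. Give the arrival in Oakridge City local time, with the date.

6:58 PM on Jun 12

Convert departure to UTC: 8:30 AM − 2:00 = 6:30 AM UTC on Jun 11.
Add 9 hours and 57 minutes leg 1 → 4:27 PM UTC.
Add 40 minutes layover in Saltmere → 5:07 PM UTC.
Add 14 hours 47 minutes leg 2 → 7:54 AM UTC (Jun 12).
Add 54 minutes layover in Lord Howe Island → 8:48 AM UTC.
Add 4 hours 10 minutes leg 3 → 12:58 PM UTC.
Oakridge City is UTC+6:00, so local arrival = 12:58 PM + 6:00 = 6:58 PM on Jun 12.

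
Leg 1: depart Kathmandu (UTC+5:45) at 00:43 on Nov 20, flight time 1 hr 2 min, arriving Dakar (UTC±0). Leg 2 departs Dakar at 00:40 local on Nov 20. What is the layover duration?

4 hours 40 minutes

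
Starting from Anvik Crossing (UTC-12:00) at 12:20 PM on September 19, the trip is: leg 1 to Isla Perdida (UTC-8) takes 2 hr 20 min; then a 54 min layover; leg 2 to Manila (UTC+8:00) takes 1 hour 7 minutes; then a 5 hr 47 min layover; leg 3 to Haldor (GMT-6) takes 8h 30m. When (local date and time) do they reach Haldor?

Convert departure to UTC: 12:20 PM + 12:00 = 12:20 AM UTC on Sep 20.
Add 2 hours 20 minutes leg 1 → 2:40 AM UTC.
Add 54 minutes layover in Isla Perdida → 3:34 AM UTC.
Add 1 hour 7 minutes leg 2 → 4:41 AM UTC.
Add 5 hours 47 minutes layover in Manila → 10:28 AM UTC.
Add 8 hours 30 minutes leg 3 → 6:58 PM UTC.
Haldor is UTC−6:00, so local arrival = 6:58 PM − 6:00 = 12:58 PM on Sep 20.

12:58 PM on September 20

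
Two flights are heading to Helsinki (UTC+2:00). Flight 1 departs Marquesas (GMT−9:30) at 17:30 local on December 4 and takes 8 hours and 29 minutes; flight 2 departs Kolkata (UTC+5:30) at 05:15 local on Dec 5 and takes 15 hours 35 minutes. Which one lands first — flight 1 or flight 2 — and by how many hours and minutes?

Flight 1 in UTC: 17:30 + 9:30 = 03:00 on Dec 5.
+8 hours 29 minutes → arrive 11:29 UTC on Dec 5.
Flight 2 in UTC: 05:15 − 5:30 = 23:45 on Dec 4.
+15 hours and 35 minutes → arrive 15:20 UTC on Dec 5.
Flight 1 lands earlier by 3 hours 51 minutes.

the first, by 3 hours 51 minutes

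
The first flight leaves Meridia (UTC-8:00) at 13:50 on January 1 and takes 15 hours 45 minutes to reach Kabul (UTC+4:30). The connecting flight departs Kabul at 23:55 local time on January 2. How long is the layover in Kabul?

Convert departure to UTC: 13:50 + 8:00 = 21:50 UTC on Jan 1.
Add 15 hours 45 minutes flight time → 13:35 UTC (Jan 2).
Kabul is UTC+4:30, so local arrival = 13:35 + 4:30 = 18:05 on Jan 2.
Layover = 23:55 − 18:05 = 5 hours 50 minutes.

5 hours 50 minutes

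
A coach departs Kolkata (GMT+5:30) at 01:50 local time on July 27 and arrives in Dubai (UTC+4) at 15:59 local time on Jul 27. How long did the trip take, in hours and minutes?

Departure in UTC: 01:50 − 5:30 = 20:20 on Jul 26.
Arrival in UTC: 15:59 − 4:00 = 11:59 on Jul 27.
Elapsed = 11:59 − 20:20 (+1 day) = 15 hours 39 minutes.

15 hours 39 minutes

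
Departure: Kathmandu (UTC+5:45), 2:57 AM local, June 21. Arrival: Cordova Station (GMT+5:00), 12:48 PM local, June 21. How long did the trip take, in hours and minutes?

10 hours 36 minutes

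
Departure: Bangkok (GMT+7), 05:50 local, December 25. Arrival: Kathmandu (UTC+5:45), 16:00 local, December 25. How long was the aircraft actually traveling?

Departure in UTC: 05:50 − 7:00 = 22:50 on Dec 24.
Arrival in UTC: 16:00 − 5:45 = 10:15 on Dec 25.
Elapsed = 10:15 − 22:50 (+1 day) = 11 hours 25 minutes.

11 hours 25 minutes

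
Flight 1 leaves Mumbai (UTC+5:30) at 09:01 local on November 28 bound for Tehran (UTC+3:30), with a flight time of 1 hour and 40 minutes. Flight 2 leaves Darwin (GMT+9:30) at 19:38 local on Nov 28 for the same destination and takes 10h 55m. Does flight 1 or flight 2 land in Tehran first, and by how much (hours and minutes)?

the first, by 15 hours 52 minutes

Flight 1 in UTC: 09:01 − 5:30 = 03:31 on Nov 28.
+1 hour and 40 minutes → arrive 05:11 UTC on Nov 28.
Flight 2 in UTC: 19:38 − 9:30 = 10:08 on Nov 28.
+10 hours 55 minutes → arrive 21:03 UTC on Nov 28.
Flight 1 lands earlier by 15 hours 52 minutes.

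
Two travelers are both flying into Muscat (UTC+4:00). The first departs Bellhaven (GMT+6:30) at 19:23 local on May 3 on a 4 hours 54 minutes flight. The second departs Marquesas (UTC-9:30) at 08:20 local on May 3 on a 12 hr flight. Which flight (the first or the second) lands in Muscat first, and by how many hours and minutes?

Flight 1 in UTC: 19:23 − 6:30 = 12:53 on May 3.
+4 hours 54 minutes → arrive 17:47 UTC on May 3.
Flight 2 in UTC: 08:20 + 9:30 = 17:50 on May 3.
+12 hours → arrive 05:50 UTC on May 4.
Flight 1 lands earlier by 12 hours 3 minutes.

the first, by 12 hours 3 minutes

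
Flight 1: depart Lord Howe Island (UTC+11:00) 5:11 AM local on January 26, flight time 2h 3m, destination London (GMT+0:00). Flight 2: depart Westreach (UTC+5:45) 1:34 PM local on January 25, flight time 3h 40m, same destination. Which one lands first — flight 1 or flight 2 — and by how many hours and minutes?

Flight 1 in UTC: 5:11 AM − 11:00 = 6:11 PM on Jan 25.
+2 hours and 3 minutes → arrive 8:14 PM UTC on Jan 25.
Flight 2 in UTC: 1:34 PM − 5:45 = 7:49 AM on Jan 25.
+3 hours 40 minutes → arrive 11:29 AM UTC on Jan 25.
Flight 2 lands earlier by 8 hours 45 minutes.

the second, by 8 hours 45 minutes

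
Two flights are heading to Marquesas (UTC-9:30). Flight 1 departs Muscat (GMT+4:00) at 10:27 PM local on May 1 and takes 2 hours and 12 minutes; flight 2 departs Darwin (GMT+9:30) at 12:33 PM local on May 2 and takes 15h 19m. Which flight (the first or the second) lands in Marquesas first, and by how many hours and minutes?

the first, by 21 hours 43 minutes

Flight 1 in UTC: 10:27 PM − 4:00 = 6:27 PM on May 1.
+2 hours and 12 minutes → arrive 8:39 PM UTC on May 1.
Flight 2 in UTC: 12:33 PM − 9:30 = 3:03 AM on May 2.
+15 hours and 19 minutes → arrive 6:22 PM UTC on May 2.
Flight 1 lands earlier by 21 hours 43 minutes.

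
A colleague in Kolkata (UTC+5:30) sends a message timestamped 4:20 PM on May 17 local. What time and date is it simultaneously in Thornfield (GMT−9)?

1:50 AM on May 17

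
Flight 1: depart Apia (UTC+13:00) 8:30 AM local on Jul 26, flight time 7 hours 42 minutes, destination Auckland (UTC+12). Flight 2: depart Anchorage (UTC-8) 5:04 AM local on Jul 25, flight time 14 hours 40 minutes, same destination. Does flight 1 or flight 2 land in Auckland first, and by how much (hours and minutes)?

the first, by 32 minutes

Flight 1 in UTC: 8:30 AM − 13:00 = 7:30 PM on Jul 25.
+7 hours and 42 minutes → arrive 3:12 AM UTC on Jul 26.
Flight 2 in UTC: 5:04 AM + 8:00 = 1:04 PM on Jul 25.
+14 hours and 40 minutes → arrive 3:44 AM UTC on Jul 26.
Flight 1 lands earlier by 32 minutes.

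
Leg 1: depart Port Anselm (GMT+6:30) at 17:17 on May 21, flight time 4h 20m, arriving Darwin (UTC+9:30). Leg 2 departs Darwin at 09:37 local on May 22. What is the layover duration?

Convert departure to UTC: 17:17 − 6:30 = 10:47 UTC on May 21.
Add 4 hours 20 minutes flight time → 15:07 UTC.
Darwin is UTC+9:30, so local arrival = 15:07 + 9:30 = 00:37 on May 22.
Layover = 09:37 − 00:37 = 9 hours.

9 hours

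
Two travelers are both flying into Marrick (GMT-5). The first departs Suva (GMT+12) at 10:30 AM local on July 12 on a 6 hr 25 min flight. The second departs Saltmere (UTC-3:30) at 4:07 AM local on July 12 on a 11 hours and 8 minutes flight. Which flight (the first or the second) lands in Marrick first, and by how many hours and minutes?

the first, by 13 hours 50 minutes

Flight 1 in UTC: 10:30 AM − 12:00 = 10:30 PM on Jul 11.
+6 hours and 25 minutes → arrive 4:55 AM UTC on Jul 12.
Flight 2 in UTC: 4:07 AM + 3:30 = 7:37 AM on Jul 12.
+11 hours 8 minutes → arrive 6:45 PM UTC on Jul 12.
Flight 1 lands earlier by 13 hours 50 minutes.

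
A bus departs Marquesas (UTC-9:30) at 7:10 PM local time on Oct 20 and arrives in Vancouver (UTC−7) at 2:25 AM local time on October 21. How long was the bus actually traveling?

4 hours 45 minutes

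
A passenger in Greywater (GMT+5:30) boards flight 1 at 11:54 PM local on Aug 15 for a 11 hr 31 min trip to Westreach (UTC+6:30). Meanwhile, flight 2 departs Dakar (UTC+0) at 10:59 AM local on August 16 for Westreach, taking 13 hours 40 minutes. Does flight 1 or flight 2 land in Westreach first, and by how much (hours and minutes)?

Flight 1 in UTC: 11:54 PM − 5:30 = 6:24 PM on Aug 15.
+11 hours 31 minutes → arrive 5:55 AM UTC on Aug 16.
Flight 2 departs at 10:59 AM UTC (Aug 16).
+13 hours 40 minutes → arrive 12:39 AM UTC on Aug 17.
Flight 1 lands earlier by 18 hours 44 minutes.

the first, by 18 hours 44 minutes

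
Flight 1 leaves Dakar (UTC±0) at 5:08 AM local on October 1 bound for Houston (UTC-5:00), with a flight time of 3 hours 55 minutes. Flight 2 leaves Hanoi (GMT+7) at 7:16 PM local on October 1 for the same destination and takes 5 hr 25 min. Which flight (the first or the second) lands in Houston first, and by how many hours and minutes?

the first, by 8 hours 38 minutes

Flight 1 departs at 5:08 AM UTC (Oct 1).
+3 hours and 55 minutes → arrive 9:03 AM UTC on Oct 1.
Flight 2 in UTC: 7:16 PM − 7:00 = 12:16 PM on Oct 1.
+5 hours 25 minutes → arrive 5:41 PM UTC on Oct 1.
Flight 1 lands earlier by 8 hours 38 minutes.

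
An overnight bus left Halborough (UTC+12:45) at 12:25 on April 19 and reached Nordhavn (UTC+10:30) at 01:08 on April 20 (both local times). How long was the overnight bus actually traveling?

14 hours 58 minutes

Departure in UTC: 12:25 − 12:45 = 23:40 on Apr 18.
Arrival in UTC: 01:08 − 10:30 = 14:38 on Apr 19.
Elapsed = 14:38 − 23:40 (+1 day) = 14 hours 58 minutes.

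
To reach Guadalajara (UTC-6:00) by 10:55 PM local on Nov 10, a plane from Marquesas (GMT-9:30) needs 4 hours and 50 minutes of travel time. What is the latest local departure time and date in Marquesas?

Target arrival in UTC: 10:55 PM + 6:00 = 4:55 AM on Nov 11.
Subtract 4 hours and 50 minutes → departure 12:05 AM UTC on Nov 11.
Marquesas is UTC−9:30: 12:05 AM − 9:30 = 2:35 PM on Nov 10.

2:35 PM on November 10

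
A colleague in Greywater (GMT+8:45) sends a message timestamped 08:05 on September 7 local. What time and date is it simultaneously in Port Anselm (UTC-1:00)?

22:20 on Sep 6

In UTC: 08:05 − 8:45 = 23:20 on Sep 6.
Port Anselm is UTC−1:00: 23:20 − 1:00 = 22:20 on Sep 6.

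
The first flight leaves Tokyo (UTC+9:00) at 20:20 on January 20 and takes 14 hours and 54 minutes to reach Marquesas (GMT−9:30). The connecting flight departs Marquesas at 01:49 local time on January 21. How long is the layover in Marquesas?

Convert departure to UTC: 20:20 − 9:00 = 11:20 UTC on Jan 20.
Add 14 hours and 54 minutes flight time → 02:14 UTC (Jan 21).
Marquesas is UTC−9:30, so local arrival = 02:14 − 9:30 = 16:44 on Jan 20.
Layover = 01:49 − 16:44 (+1 day) = 9 hours 5 minutes.

9 hours 5 minutes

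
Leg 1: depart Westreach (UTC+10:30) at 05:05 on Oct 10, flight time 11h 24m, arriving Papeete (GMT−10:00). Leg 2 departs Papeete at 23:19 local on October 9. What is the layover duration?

Convert departure to UTC: 05:05 − 10:30 = 18:35 UTC on Oct 9.
Add 11 hours and 24 minutes flight time → 05:59 UTC (Oct 10).
Papeete is UTC−10:00, so local arrival = 05:59 − 10:00 = 19:59 on Oct 9.
Layover = 23:19 − 19:59 = 3 hours 20 minutes.

3 hours 20 minutes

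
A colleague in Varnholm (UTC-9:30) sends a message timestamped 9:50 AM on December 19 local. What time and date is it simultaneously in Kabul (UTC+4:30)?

11:50 PM on Dec 19

In UTC: 9:50 AM + 9:30 = 7:20 PM on Dec 19.
Kabul is UTC+4:30: 7:20 PM + 4:30 = 11:50 PM on Dec 19.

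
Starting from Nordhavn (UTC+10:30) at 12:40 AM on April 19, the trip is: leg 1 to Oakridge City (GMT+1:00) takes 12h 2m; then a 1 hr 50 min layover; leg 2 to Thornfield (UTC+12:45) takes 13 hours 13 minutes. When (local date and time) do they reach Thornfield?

Convert departure to UTC: 12:40 AM − 10:30 = 2:10 PM UTC on Apr 18.
Add 12 hours 2 minutes leg 1 → 2:12 AM UTC (Apr 19).
Add 1 hour and 50 minutes layover in Oakridge City → 4:02 AM UTC.
Add 13 hours 13 minutes leg 2 → 5:15 PM UTC.
Thornfield is UTC+12:45, so local arrival = 5:15 PM + 12:45 = 6:00 AM on Apr 20.

6:00 AM on Apr 20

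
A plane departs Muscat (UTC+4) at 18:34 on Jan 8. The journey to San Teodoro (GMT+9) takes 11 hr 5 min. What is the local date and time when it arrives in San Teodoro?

10:39 on Jan 9

San Teodoro is 5:00 ahead of Muscat.
After 11 hours and 5 minutes it is 05:39 (Jan 9) in Muscat.
Shift by the zone difference: 05:39 + 5:00 = 10:39 on Jan 9 in San Teodoro.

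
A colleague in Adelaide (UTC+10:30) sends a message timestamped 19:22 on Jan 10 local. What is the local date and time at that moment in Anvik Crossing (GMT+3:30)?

12:22 on January 10

Anvik Crossing is 7:00 behind Adelaide.
Shift by the zone difference: 19:22 − 7:00 = 12:22 on Jan 10 in Anvik Crossing.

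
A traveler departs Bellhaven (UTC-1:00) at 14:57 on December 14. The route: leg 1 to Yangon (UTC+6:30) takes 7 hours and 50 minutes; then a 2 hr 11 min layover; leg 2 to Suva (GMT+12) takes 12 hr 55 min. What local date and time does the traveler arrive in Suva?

02:53 on December 16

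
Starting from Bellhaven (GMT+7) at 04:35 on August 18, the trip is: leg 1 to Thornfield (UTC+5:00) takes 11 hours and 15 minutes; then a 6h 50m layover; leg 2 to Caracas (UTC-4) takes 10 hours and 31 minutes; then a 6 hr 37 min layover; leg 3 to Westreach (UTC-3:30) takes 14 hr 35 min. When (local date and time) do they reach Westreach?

Convert departure to UTC: 04:35 − 7:00 = 21:35 UTC on Aug 17.
Add 11 hours and 15 minutes leg 1 → 08:50 UTC (Aug 18).
Add 6 hours 50 minutes layover in Thornfield → 15:40 UTC.
Add 10 hours 31 minutes leg 2 → 02:11 UTC (Aug 19).
Add 6 hours and 37 minutes layover in Caracas → 08:48 UTC.
Add 14 hours and 35 minutes leg 3 → 23:23 UTC.
Westreach is UTC−3:30, so local arrival = 23:23 − 3:30 = 19:53 on Aug 19.

19:53 on August 19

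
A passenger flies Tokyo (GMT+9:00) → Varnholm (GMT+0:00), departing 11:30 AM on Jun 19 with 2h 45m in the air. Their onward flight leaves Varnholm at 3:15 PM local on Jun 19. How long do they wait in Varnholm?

Convert departure to UTC: 11:30 AM − 9:00 = 2:30 AM UTC on Jun 19.
Add 2 hours and 45 minutes flight time → 5:15 AM UTC.
Varnholm is UTC+0, so local arrival is the same: 5:15 AM on Jun 19.
Layover = 3:15 PM − 5:15 AM = 10 hours.

10 hours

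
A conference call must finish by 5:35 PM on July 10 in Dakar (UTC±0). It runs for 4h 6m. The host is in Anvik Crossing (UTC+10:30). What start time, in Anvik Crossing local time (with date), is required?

11:59 PM on July 10

Target end time is already UTC: 5:35 PM on Jul 10.
Subtract 4 hours 6 minutes → start 1:29 PM UTC on Jul 10.
Anvik Crossing is UTC+10:30: 1:29 PM + 10:30 = 11:59 PM on Jul 10.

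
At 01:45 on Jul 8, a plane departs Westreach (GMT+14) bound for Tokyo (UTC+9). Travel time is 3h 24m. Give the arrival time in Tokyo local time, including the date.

00:09 on Jul 8

Tokyo is 5:00 behind Westreach.
After 3 hours 24 minutes it is 05:09 in Westreach.
Shift by the zone difference: 05:09 − 5:00 = 00:09 on Jul 8 in Tokyo.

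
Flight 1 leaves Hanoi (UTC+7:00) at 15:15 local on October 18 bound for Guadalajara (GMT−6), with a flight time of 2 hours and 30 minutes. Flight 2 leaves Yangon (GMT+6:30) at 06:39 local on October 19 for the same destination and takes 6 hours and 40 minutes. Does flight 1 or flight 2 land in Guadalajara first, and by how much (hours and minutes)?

Flight 1 in UTC: 15:15 − 7:00 = 08:15 on Oct 18.
+2 hours and 30 minutes → arrive 10:45 UTC on Oct 18.
Flight 2 in UTC: 06:39 − 6:30 = 00:09 on Oct 19.
+6 hours and 40 minutes → arrive 06:49 UTC on Oct 19.
Flight 1 lands earlier by 20 hours 4 minutes.

the first, by 20 hours 4 minutes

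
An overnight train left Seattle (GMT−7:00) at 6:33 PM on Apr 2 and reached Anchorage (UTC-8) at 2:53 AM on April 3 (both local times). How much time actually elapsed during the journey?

9 hours 20 minutes

Departure in UTC: 6:33 PM + 7:00 = 1:33 AM on Apr 3.
Arrival in UTC: 2:53 AM + 8:00 = 10:53 AM on Apr 3.
Elapsed = 10:53 AM − 1:33 AM = 9 hours 20 minutes.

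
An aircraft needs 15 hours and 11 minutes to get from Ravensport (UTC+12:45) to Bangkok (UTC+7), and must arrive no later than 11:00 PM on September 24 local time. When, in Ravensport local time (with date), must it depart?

Target arrival in UTC: 11:00 PM − 7:00 = 4:00 PM on Sep 24.
Subtract 15 hours and 11 minutes → departure 12:49 AM UTC on Sep 24.
Ravensport is UTC+12:45: 12:49 AM + 12:45 = 1:34 PM on Sep 24.

1:34 PM on September 24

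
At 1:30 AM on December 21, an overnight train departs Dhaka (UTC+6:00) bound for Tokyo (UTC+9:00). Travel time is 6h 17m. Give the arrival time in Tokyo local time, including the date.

10:47 AM on Dec 21

Convert departure to UTC: 1:30 AM − 6:00 = 7:30 PM UTC on Dec 20.
Add 6 hours and 17 minutes travel time → 1:47 AM UTC (Dec 21).
Tokyo is UTC+9:00, so local arrival = 1:47 AM + 9:00 = 10:47 AM on Dec 21.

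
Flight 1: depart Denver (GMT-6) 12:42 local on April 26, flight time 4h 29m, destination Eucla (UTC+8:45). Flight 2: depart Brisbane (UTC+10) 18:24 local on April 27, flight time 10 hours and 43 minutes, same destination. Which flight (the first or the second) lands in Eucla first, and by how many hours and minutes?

Flight 1 in UTC: 12:42 + 6:00 = 18:42 on Apr 26.
+4 hours and 29 minutes → arrive 23:11 UTC on Apr 26.
Flight 2 in UTC: 18:24 − 10:00 = 08:24 on Apr 27.
+10 hours and 43 minutes → arrive 19:07 UTC on Apr 27.
Flight 1 lands earlier by 19 hours 56 minutes.

the first, by 19 hours 56 minutes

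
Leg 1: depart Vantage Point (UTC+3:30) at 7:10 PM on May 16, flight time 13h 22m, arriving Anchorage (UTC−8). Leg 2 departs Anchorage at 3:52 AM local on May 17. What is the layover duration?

6 hours 50 minutes

Convert departure to UTC: 7:10 PM − 3:30 = 3:40 PM UTC on May 16.
Add 13 hours 22 minutes flight time → 5:02 AM UTC (May 17).
Anchorage is UTC−8:00, so local arrival = 5:02 AM − 8:00 = 9:02 PM on May 16.
Layover = 3:52 AM − 9:02 PM (+1 day) = 6 hours 50 minutes.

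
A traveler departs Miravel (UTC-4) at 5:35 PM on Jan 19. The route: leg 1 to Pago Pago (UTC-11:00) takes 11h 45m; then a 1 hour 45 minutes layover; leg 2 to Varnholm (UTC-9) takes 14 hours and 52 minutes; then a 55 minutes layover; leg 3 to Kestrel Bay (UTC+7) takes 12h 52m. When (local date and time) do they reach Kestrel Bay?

Convert departure to UTC: 5:35 PM + 4:00 = 9:35 PM UTC on Jan 19.
Add 11 hours and 45 minutes leg 1 → 9:20 AM UTC (Jan 20).
Add 1 hour 45 minutes layover in Pago Pago → 11:05 AM UTC.
Add 14 hours and 52 minutes leg 2 → 1:57 AM UTC (Jan 21).
Add 55 minutes layover in Varnholm → 2:52 AM UTC.
Add 12 hours and 52 minutes leg 3 → 3:44 PM UTC.
Kestrel Bay is UTC+7:00, so local arrival = 3:44 PM + 7:00 = 10:44 PM on Jan 21.

10:44 PM on January 21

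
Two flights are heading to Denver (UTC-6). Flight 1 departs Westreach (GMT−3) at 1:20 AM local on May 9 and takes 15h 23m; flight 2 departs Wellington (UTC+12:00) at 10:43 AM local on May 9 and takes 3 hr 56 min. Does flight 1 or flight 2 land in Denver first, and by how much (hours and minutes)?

the second, by 17 hours 4 minutes

Flight 1 in UTC: 1:20 AM + 3:00 = 4:20 AM on May 9.
+15 hours and 23 minutes → arrive 7:43 PM UTC on May 9.
Flight 2 in UTC: 10:43 AM − 12:00 = 10:43 PM on May 8.
+3 hours 56 minutes → arrive 2:39 AM UTC on May 9.
Flight 2 lands earlier by 17 hours 4 minutes.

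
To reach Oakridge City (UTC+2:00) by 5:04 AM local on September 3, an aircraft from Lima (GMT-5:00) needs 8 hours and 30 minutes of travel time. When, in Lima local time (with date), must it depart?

1:34 PM on September 2

Target arrival in UTC: 5:04 AM − 2:00 = 3:04 AM on Sep 3.
Subtract 8 hours 30 minutes → departure 6:34 PM UTC on Sep 2.
Lima is UTC−5:00: 6:34 PM − 5:00 = 1:34 PM on Sep 2.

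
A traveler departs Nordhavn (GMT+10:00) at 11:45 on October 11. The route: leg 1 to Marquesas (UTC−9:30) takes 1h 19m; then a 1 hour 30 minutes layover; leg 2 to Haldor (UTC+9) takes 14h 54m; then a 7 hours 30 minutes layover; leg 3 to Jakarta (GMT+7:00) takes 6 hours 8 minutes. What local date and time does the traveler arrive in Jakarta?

16:06 on October 12

Convert departure to UTC: 11:45 − 10:00 = 01:45 UTC on Oct 11.
Add 1 hour 19 minutes leg 1 → 03:04 UTC.
Add 1 hour and 30 minutes layover in Marquesas → 04:34 UTC.
Add 14 hours 54 minutes leg 2 → 19:28 UTC.
Add 7 hours and 30 minutes layover in Haldor → 02:58 UTC (Oct 12).
Add 6 hours 8 minutes leg 3 → 09:06 UTC.
Jakarta is UTC+7:00, so local arrival = 09:06 + 7:00 = 16:06 on Oct 12.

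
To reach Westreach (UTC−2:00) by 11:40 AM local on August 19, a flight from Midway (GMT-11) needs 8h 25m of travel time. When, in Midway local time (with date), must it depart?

6:15 PM on August 18

Target arrival in UTC: 11:40 AM + 2:00 = 1:40 PM on Aug 19.
Subtract 8 hours and 25 minutes → departure 5:15 AM UTC on Aug 19.
Midway is UTC−11:00: 5:15 AM − 11:00 = 6:15 PM on Aug 18.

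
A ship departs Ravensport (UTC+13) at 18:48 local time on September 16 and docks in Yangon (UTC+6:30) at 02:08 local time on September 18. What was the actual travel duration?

Yangon is 6:30 behind Ravensport.
Clock-face elapsed time (ignoring zones) is 31 hours 20 minutes.
Actual elapsed = 31 hours 20 minutes + 6:30 = 37 hours 50 minutes.

37 hours 50 minutes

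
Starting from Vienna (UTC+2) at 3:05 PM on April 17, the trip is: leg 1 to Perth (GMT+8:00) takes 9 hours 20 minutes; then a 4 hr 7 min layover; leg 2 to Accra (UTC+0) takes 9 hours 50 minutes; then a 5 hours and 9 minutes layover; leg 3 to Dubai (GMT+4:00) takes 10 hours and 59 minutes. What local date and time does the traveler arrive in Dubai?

8:30 AM on Apr 19

Convert departure to UTC: 3:05 PM − 2:00 = 1:05 PM UTC on Apr 17.
Add 9 hours and 20 minutes leg 1 → 10:25 PM UTC.
Add 4 hours 7 minutes layover in Perth → 2:32 AM UTC (Apr 18).
Add 9 hours and 50 minutes leg 2 → 12:22 PM UTC.
Add 5 hours and 9 minutes layover in Accra → 5:31 PM UTC.
Add 10 hours 59 minutes leg 3 → 4:30 AM UTC (Apr 19).
Dubai is UTC+4:00, so local arrival = 4:30 AM + 4:00 = 8:30 AM on Apr 19.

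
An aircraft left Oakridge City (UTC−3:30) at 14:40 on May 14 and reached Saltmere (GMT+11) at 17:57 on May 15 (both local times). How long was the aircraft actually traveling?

12 hours 47 minutes

Departure in UTC: 14:40 + 3:30 = 18:10 on May 14.
Arrival in UTC: 17:57 − 11:00 = 06:57 on May 15.
Elapsed = 06:57 − 18:10 (+1 day) = 12 hours 47 minutes.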